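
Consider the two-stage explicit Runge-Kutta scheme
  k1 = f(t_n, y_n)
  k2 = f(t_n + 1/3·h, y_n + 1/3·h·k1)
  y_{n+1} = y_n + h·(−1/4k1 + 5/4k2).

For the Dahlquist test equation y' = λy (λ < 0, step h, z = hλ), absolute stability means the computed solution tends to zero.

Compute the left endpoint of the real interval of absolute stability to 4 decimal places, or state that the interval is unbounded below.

left endpoint -2.4000.

With y'=λy (z=hλ):
  k1=λy_n ⇒ h·k1=z·y_n;  k2=λ(1+1/3z)y_n ⇒ h·k2=z(1+1/3z)y_n
  y_{n+1}/y_n = 1 − 1/4z + 5/4z(1+1/3z) = 1 + z + 5/12z²
  so R(z) = 1 + z + 5/12z².

Need |R(x)|<1, x<0.
x=-1.05: |R|=0.4094
R=1: x+5/12x²=0 ⇒ x=−12/5=-2.4000; min R=1−1/(4·5/12)=0.4000>−1
Confirm numerically:
  x=-2.085: |R|=0.72634 <1
  x=-1.924: |R|=0.61841 <1
  x=-1.805: |R|=0.55251 <1
  x=-1.250: |R|=0.40104 <1
  x=-2.951: |R|=1.67750 >1
  x=-2.773: |R|=1.43097 >1
Interval (-2.4000, 0).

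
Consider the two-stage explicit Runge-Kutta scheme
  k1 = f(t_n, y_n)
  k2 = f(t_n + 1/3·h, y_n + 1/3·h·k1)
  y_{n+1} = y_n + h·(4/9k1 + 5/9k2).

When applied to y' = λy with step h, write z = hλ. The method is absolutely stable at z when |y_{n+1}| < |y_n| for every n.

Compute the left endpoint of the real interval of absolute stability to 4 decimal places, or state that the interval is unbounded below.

With y'=λy (z=hλ):
  k1=λy_n ⇒ h·k1=z·y_n;  k2=λ(1+1/3z)y_n ⇒ h·k2=z(1+1/3z)y_n
  y_{n+1}/y_n = 1 + 4/9z + 5/9z(1+1/3z) = 1 + z + 5/27z²
  R(z) = 1 + z + 5/27z².

Boundary: |R(x)|=1, x<0.
x=-1.77: |R|=0.1898
R=1: x+5/27x²=0 ⇒ x=−27/5=-5.4000; min R=1−1/(4·5/27)=-0.3500>−1
Confirm numerically:
  x=-3.516: |R|=0.22669 <1
  x=-3.467: |R|=0.24106 <1
  x=-3.221: |R|=0.29973 <1
  x=-5.670: |R|=1.28350 >1
  x=-5.512: |R|=1.11432 >1
Stable set (-5.4000, 0).

left endpoint -5.4000.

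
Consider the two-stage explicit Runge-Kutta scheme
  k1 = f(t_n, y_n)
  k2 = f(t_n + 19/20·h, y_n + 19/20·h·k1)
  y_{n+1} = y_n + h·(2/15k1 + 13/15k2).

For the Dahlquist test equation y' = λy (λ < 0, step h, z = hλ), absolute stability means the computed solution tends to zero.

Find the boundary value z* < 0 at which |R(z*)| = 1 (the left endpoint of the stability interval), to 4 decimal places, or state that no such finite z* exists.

Set f=λy, z=hλ:
  k1=λy_n ⇒ h·k1=z·y_n;  k2=λ(1+19/20z)y_n ⇒ h·k2=z(1+19/20z)y_n
  y_{n+1}/y_n = 1 + 2/15z + 13/15z(1+19/20z) = 1 + z + 247/300z²
  so R(z) = 1 + z + 247/300z².

Solve |R(x)|<1 on ℝ⁻.
x=-1.66: |R|=1.6088
R=1: x+247/300x²=0 ⇒ x=−300/247=-1.2146; min R=1−1/(4·247/300)=0.6964>−1
Confirm numerically:
  x=-1.017: |R|=0.83456 <1
  x=-0.816: |R|=0.73222 <1
  x=-0.556: |R|=0.69852 <1
  x=-0.489: |R|=0.70788 <1
  x=-1.772: |R|=1.81325 >1
  x=-1.326: |R|=1.12165 >1
  x=-1.285: |R|=1.07451 >1
Stable set (-1.2146, 0).

left endpoint -1.2146.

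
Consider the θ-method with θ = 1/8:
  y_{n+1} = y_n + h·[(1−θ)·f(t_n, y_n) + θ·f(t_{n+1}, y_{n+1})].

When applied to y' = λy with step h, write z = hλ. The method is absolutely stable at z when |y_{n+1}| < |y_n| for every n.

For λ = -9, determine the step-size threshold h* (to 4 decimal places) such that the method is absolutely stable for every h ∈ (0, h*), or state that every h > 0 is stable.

Set f=λy, z=hλ:
  y_{n+1} = y_n + z·[7/8·y_n + 1/8·y_{n+1}] ⇒ (1 − 1/8z)y_{n+1} = (1 + 7/8z)y_n
  Hence R(z) = (1 + 7/8z)/(1 − 1/8z).

Find x<0 with |R(x)|<1.
x=-1.74: |R|=0.4292
R=−1: 1+7/8x = −1+1/8x ⇒ -3/4x=2 ⇒ x=2/(-3/4)=-2.6667
Confirm numerically:
  x=-2.506: |R|=0.90824 <1
  x=-1.453: |R|=0.22966 <1
  x=-1.161: |R|=0.01386 <1
  x=-3.022: |R|=1.19343 >1
  x=-2.797: |R|=1.07243 >1
Stable set (-2.6667, 0).

(-2.6667,0); λ=-9 ⇒ h* = (8/3)/9 = 0.2963.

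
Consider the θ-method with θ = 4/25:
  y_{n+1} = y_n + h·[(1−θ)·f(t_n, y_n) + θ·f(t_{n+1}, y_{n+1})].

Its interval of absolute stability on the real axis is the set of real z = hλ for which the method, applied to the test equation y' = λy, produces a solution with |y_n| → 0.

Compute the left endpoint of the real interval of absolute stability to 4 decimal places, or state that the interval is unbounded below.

z* = -2.9412.

Test eqn y'=λy, z=hλ:
  y_{n+1} = y_n + z·[21/25·y_n + 4/25·y_{n+1}] ⇒ (1 − 4/25z)y_{n+1} = (1 + 21/25z)y_n
  ⇒ R(z) = (1 + 21/25z)/(1 − 4/25z).

Find x<0 with |R(x)|<1.
x=-0.54: |R|=0.5029
R=−1: 1+21/25x = −1+4/25x ⇒ -17/25x=2 ⇒ x=2/(-17/25)=-2.9412
Confirm numerically:
  x=-2.626: |R|=0.84909 <1
  x=-2.482: |R|=0.77651 <1
  x=-2.304: |R|=0.68342 <1
  x=-2.172: |R|=0.61185 <1
  x=-3.396: |R|=1.20039 >1
  x=-3.173: |R|=1.10456 >1
So |R|<1 on (-2.9412, 0).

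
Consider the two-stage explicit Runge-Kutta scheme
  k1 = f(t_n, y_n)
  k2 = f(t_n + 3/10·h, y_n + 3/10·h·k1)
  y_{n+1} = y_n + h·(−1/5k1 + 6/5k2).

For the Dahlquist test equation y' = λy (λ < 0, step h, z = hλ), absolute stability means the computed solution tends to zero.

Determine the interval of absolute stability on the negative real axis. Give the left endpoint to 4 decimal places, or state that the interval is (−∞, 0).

With y'=λy (z=hλ):
  k1=λy_n ⇒ h·k1=z·y_n;  k2=λ(1+3/10z)y_n ⇒ h·k2=z(1+3/10z)y_n
  y_{n+1}/y_n = 1 − 1/5z + 6/5z(1+3/10z) = 1 + z + 9/25z²
  R(z) = 1 + z + 9/25z².

Solve |R(x)|<1 on ℝ⁻.
x=-1.31: |R|=0.3078
R=1: x+9/25x²=0 ⇒ x=−25/9=-2.7778; min R=1−1/(4·9/25)=0.3056>−1
Confirm numerically:
  x=-2.608: |R|=0.84060 <1
  x=-2.342: |R|=0.63259 <1
  x=-2.228: |R|=0.55903 <1
  x=-2.133: |R|=0.50489 <1
  x=-3.267: |R|=1.57538 >1
  x=-3.006: |R|=1.24697 >1
So |R|<1 on (-2.7778, 0).

(-2.7778, 0).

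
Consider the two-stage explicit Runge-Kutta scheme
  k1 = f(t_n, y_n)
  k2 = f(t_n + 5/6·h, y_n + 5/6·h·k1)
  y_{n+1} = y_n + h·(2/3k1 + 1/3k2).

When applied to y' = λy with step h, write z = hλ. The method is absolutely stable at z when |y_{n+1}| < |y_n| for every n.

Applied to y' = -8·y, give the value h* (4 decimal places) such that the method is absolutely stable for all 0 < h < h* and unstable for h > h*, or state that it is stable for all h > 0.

(-3.6000,0); λ=-8 ⇒ h* = (18/5)/8 = 0.4500.

Set f=λy, z=hλ:
  k1=λy_n ⇒ h·k1=z·y_n;  k2=λ(1+5/6z)y_n ⇒ h·k2=z(1+5/6z)y_n
  y_{n+1}/y_n = 1 + 2/3z + 1/3z(1+5/6z) = 1 + z + 5/18z²
  R(z) = 1 + z + 5/18z².

Need |R(x)|<1, x<0.
x=-1.72: |R|=0.1018
R=1: x+5/18x²=0 ⇒ x=−18/5=-3.6000; min R=1−1/(4·5/18)=0.1000>−1
Confirm numerically:
  x=-3.115: |R|=0.58034 <1
  x=-2.952: |R|=0.46864 <1
  x=-2.814: |R|=0.38561 <1
  x=-1.643: |R|=0.10685 <1
  x=-4.169: |R|=1.65893 >1
  x=-4.106: |R|=1.57712 >1
  x=-3.758: |R|=1.16493 >1
Stable set (-3.6000, 0).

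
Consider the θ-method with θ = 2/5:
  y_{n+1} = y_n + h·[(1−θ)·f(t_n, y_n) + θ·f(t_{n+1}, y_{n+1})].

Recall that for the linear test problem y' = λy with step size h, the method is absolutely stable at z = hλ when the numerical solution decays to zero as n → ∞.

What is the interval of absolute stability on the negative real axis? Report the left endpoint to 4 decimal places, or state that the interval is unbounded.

Set f=λy, z=hλ:
  y_{n+1} = y_n + z·[3/5·y_n + 2/5·y_{n+1}] ⇒ (1 − 2/5z)y_{n+1} = (1 + 3/5z)y_n
  ⇒ R(z) = (1 + 3/5z)/(1 − 2/5z).

Find x<0 with |R(x)|<1.
x=-1.03: |R|=0.2705
R=−1: 1+3/5x = −1+2/5x ⇒ -1/5x=2 ⇒ x=2/(-1/5)=-10.0000
Confirm numerically:
  x=-8.101: |R|=0.91043 <1
  x=-7.966: |R|=0.90283 <1
  x=-7.529: |R|=0.87681 <1
  x=-7.161: |R|=0.85307 <1
  x=-10.330: |R|=1.01286 >1
  x=-10.329: |R|=1.01282 >1
  x=-10.217: |R|=1.00853 >1
So |R|<1 on (-10.0000, 0).

(-10.0000, 0).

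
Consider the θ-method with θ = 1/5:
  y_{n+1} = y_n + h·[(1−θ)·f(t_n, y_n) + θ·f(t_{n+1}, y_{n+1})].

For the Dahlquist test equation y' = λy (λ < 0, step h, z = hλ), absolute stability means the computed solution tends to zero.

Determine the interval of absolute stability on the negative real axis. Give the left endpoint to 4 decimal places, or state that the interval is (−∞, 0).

On y'=λy, z=hλ:
  y_{n+1} = y_n + z·[4/5·y_n + 1/5·y_{n+1}] ⇒ (1 − 1/5z)y_{n+1} = (1 + 4/5z)y_n
  R(z) = (1 + 4/5z)/(1 − 1/5z).

Need |R(x)|<1, x<0.
x=-1.68: |R|=0.2575
R=−1: 1+4/5x = −1+1/5x ⇒ -3/5x=2 ⇒ x=2/(-3/5)=-3.3333
Confirm numerically:
  x=-3.254: |R|=0.97117 <1
  x=-2.927: |R|=0.84622 <1
  x=-1.648: |R|=0.23947 <1
  x=-3.750: |R|=1.14286 >1
  x=-3.665: |R|=1.11483 >1
  x=-3.656: |R|=1.11183 >1
So |R|<1 on (-3.3333, 0).

(-3.3333, 0).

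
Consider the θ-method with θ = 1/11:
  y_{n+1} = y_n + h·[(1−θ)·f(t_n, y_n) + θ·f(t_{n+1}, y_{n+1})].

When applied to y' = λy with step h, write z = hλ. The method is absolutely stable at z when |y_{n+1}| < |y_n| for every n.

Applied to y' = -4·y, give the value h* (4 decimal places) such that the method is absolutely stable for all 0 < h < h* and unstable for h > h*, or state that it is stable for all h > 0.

(-2.4444,0); λ=-4 ⇒ h* = (22/9)/4 = 0.6111.

On y'=λy, z=hλ:
  y_{n+1} = y_n + z·[10/11·y_n + 1/11·y_{n+1}] ⇒ (1 − 1/11z)y_{n+1} = (1 + 10/11z)y_n
  ⇒ R(z) = (1 + 10/11z)/(1 − 1/11z).

Find x<0 with |R(x)|<1.
x=-1.37: |R|=0.2183
R=−1: 1+10/11x = −1+1/11x ⇒ -9/11x=2 ⇒ x=2/(-9/11)=-2.4444
Confirm numerically:
  x=-2.075: |R|=0.74570 <1
  x=-1.718: |R|=0.48593 <1
  x=-1.322: |R|=0.18017 <1
  x=-1.236: |R|=0.11115 <1
  x=-2.979: |R|=1.34416 >1
  x=-2.853: |R|=1.26543 >1
  x=-2.504: |R|=1.03969 >1
So |R|<1 on (-2.4444, 0).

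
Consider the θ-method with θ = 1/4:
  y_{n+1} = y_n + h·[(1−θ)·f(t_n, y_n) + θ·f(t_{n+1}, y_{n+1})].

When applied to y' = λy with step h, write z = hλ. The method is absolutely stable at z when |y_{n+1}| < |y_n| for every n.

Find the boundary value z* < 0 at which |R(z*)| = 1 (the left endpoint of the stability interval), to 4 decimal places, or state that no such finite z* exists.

Set f=λy, z=hλ:
  y_{n+1} = y_n + z·[3/4·y_n + 1/4·y_{n+1}] ⇒ (1 − 1/4z)y_{n+1} = (1 + 3/4z)y_n
  R(z) = (1 + 3/4z)/(1 − 1/4z).

Solve |R(x)|<1 on ℝ⁻.
x=-0.37: |R|=0.6613
R=−1: 1+3/4x = −1+1/4x ⇒ -1/2x=2 ⇒ x=2/(-1/2)=-4.0000
Confirm numerically:
  x=-3.571: |R|=0.88667 <1
  x=-3.112: |R|=0.75028 <1
  x=-2.440: |R|=0.51553 <1
  x=-1.745: |R|=0.21497 <1
  x=-4.588: |R|=1.13694 >1
  x=-4.346: |R|=1.08291 >1
  x=-4.214: |R|=1.05211 >1
Stable set (-4.0000, 0).

left endpoint -4.0000.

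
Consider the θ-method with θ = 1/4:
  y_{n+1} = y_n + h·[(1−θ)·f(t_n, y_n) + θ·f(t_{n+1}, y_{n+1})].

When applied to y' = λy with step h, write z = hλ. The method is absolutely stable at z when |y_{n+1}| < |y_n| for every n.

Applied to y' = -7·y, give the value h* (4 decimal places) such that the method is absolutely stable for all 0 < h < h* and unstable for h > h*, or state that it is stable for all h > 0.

With y'=λy (z=hλ):
  y_{n+1} = y_n + z·[3/4·y_n + 1/4·y_{n+1}] ⇒ (1 − 1/4z)y_{n+1} = (1 + 3/4z)y_n
  so R(z) = (1 + 3/4z)/(1 − 1/4z).

Solve |R(x)|<1 on ℝ⁻.
x=-1.48: |R|=0.0803
R=−1: 1+3/4x = −1+1/4x ⇒ -1/2x=2 ⇒ x=2/(-1/2)=-4.0000
Confirm numerically:
  x=-3.377: |R|=0.83110 <1
  x=-2.786: |R|=0.64220 <1
  x=-2.073: |R|=0.36539 <1
  x=-4.553: |R|=1.12931 >1
  x=-4.486: |R|=1.11454 >1
  x=-4.454: |R|=1.10740 >1
Stable set (-4.0000, 0).

(-4.0000,0); λ=-7 ⇒ h* = (4)/7 = 0.5714.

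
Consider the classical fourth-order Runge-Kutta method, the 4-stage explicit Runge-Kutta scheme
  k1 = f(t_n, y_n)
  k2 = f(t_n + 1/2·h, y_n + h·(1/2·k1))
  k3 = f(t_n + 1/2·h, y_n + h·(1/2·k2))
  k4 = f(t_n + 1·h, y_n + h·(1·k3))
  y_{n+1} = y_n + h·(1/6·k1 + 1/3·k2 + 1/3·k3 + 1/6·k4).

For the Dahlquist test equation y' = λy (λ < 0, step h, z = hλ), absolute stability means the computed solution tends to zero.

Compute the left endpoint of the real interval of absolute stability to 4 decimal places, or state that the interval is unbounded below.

With y'=λy (z=hλ):
  order 4, 4-stage ⇒ R(z)=1+z+z^2/2+z^3/6+z^4/24
  (e.g. R(-1.26)=0.30542, |R|=0.30542)

Boundary: |R(x)|=1, x<0.
x=-1.26: |R|=0.3054
|R(-2.29)|=0.4764 |R(-1.25)|=0.3075 |R(-1.04)|=0.3621
Bisect:
  x_lo=-3.2246 |R|=1.8911  x_hi=-0.3588 |R|=0.6986
  mid=-1.79167 |R|=0.28416 →hi
  mid=-2.50813 |R|=0.65645 →hi
  mid=-2.86636 |R|=1.12926 →lo
  mid=-2.68724 |R|=0.86196 →hi
  mid=-2.77680 |R|=0.98727 →hi
  mid=-2.82158 |R|=1.05610 →lo
  mid=-2.79919 |R|=1.02115 →lo
  mid=-2.78799 |R|=1.00408 →lo
  ...
  [-2.78537,-2.78520] ⇒ x*=-2.7853
So |R|<1 on (-2.7853, 0).

z* = -2.7853.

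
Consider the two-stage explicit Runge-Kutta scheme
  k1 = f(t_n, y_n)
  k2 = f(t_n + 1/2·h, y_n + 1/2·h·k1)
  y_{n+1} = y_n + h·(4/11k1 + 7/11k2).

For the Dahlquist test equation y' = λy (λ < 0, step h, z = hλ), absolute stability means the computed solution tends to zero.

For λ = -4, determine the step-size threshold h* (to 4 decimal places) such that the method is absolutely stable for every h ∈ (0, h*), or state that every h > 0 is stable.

(-3.1429,0); λ=-4 ⇒ h* = (22/7)/4 = 0.7857.

With y'=λy (z=hλ):
  k1=λy_n ⇒ h·k1=z·y_n;  k2=λ(1+1/2z)y_n ⇒ h·k2=z(1+1/2z)y_n
  y_{n+1}/y_n = 1 + 4/11z + 7/11z(1+1/2z) = 1 + z + 7/22z²
  R(z) = 1 + z + 7/22z².

Find x<0 with |R(x)|<1.
x=-1.17: |R|=0.2656
R=1: x+7/22x²=0 ⇒ x=−22/7=-3.1429; min R=1−1/(4·7/22)=0.2143>−1
Confirm numerically:
  x=-2.804: |R|=0.69768 <1
  x=-2.360: |R|=0.41215 <1
  x=-2.194: |R|=0.33761 <1
  x=-2.062: |R|=0.29086 <1
  x=-3.581: |R|=1.49922 >1
  x=-3.242: |R|=1.10227 >1
Interval (-3.1429, 0).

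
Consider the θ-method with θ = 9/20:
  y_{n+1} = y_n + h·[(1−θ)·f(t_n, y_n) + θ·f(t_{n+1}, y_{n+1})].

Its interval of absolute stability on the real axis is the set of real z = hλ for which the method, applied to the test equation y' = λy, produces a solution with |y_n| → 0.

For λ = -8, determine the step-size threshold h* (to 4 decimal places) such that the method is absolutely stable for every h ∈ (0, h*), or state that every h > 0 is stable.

(-20.0000,0); λ=-8 ⇒ h* = (20)/8 = 2.5000.

With y'=λy (z=hλ):
  y_{n+1} = y_n + z·[11/20·y_n + 9/20·y_{n+1}] ⇒ (1 − 9/20z)y_{n+1} = (1 + 11/20z)y_n
  R(z) = (1 + 11/20z)/(1 − 9/20z).

Need |R(x)|<1, x<0.
x=-0.71: |R|=0.4619
R=−1: 1+11/20x = −1+9/20x ⇒ -1/10x=2 ⇒ x=2/(-1/10)=-20.0000
Confirm numerically:
  x=-19.091: |R|=0.99052 <1
  x=-13.863: |R|=0.91522 <1
  x=-11.283: |R|=0.85657 <1
  x=-20.514: |R|=1.00502 >1
  x=-20.324: |R|=1.00319 >1
  x=-20.296: |R|=1.00292 >1
Stable set (-20.0000, 0).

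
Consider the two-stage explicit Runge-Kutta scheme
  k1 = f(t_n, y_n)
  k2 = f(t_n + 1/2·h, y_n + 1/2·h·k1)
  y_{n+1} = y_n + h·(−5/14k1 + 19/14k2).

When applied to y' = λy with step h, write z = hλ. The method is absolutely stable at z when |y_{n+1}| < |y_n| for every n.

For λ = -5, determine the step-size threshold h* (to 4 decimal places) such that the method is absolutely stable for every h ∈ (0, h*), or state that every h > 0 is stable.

With y'=λy (z=hλ):
  k1=λy_n ⇒ h·k1=z·y_n;  k2=λ(1+1/2z)y_n ⇒ h·k2=z(1+1/2z)y_n
  y_{n+1}/y_n = 1 − 5/14z + 19/14z(1+1/2z) = 1 + z + 19/28z²
  Hence R(z) = 1 + z + 19/28z².

Find x<0 with |R(x)|<1.
x=-1.34: |R|=0.8784
R=1: x+19/28x²=0 ⇒ x=−28/19=-1.4737; min R=1−1/(4·19/28)=0.6316>−1
Confirm numerically:
  x=-1.087: |R|=0.71478 <1
  x=-0.993: |R|=0.67610 <1
  x=-0.963: |R|=0.66629 <1
  x=-0.731: |R|=0.63160 <1
  x=-1.984: |R|=1.68703 >1
  x=-1.898: |R|=1.54649 >1
So |R|<1 on (-1.4737, 0).

(-1.4737,0); λ=-5 ⇒ h* = (28/19)/5 = 0.2947.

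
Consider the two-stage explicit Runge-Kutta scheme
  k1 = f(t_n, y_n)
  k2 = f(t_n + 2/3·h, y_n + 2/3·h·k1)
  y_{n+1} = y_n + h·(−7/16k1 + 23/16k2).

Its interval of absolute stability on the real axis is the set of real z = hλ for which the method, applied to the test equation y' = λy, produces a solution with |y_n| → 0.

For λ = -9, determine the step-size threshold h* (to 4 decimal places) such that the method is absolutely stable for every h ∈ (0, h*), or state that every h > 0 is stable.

Test eqn y'=λy, z=hλ:
  k1=λy_n ⇒ h·k1=z·y_n;  k2=λ(1+2/3z)y_n ⇒ h·k2=z(1+2/3z)y_n
  y_{n+1}/y_n = 1 − 7/16z + 23/16z(1+2/3z) = 1 + z + 23/24z²
  so R(z) = 1 + z + 23/24z².

Need |R(x)|<1, x<0.
x=-1.58: |R|=1.8124
R=1: x+23/24x²=0 ⇒ x=−24/23=-1.0435; min R=1−1/(4·23/24)=0.7391>−1
Confirm numerically:
  x=-0.973: |R|=0.93428 <1
  x=-0.846: |R|=0.83989 <1
  x=-0.493: |R|=0.73992 <1
  x=-0.419: |R|=0.74925 <1
  x=-1.593: |R|=1.83891 >1
  x=-1.584: |R|=1.82051 >1
  x=-1.115: |R|=1.07642 >1
So |R|<1 on (-1.0435, 0).

(-1.0435,0); λ=-9 ⇒ h* = (24/23)/9 = 0.1159.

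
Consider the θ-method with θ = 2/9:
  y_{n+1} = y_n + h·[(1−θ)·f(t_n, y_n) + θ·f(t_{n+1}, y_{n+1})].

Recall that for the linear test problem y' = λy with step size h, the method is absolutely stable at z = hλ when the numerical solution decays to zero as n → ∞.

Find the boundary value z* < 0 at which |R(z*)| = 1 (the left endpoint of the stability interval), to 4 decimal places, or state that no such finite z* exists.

On y'=λy, z=hλ:
  y_{n+1} = y_n + z·[7/9·y_n + 2/9·y_{n+1}] ⇒ (1 − 2/9z)y_{n+1} = (1 + 7/9z)y_n
  R(z) = (1 + 7/9z)/(1 − 2/9z).

Find x<0 with |R(x)|<1.
x=-0.7: |R|=0.3942
R=−1: 1+7/9x = −1+2/9x ⇒ -5/9x=2 ⇒ x=2/(-5/9)=-3.6000
Confirm numerically:
  x=-3.552: |R|=0.98510 <1
  x=-2.700: |R|=0.68750 <1
  x=-2.623: |R|=0.65710 <1
  x=-2.509: |R|=0.61086 <1
  x=-3.903: |R|=1.09015 >1
  x=-3.878: |R|=1.08296 >1
Interval (-3.6000, 0).

z* = -3.6000.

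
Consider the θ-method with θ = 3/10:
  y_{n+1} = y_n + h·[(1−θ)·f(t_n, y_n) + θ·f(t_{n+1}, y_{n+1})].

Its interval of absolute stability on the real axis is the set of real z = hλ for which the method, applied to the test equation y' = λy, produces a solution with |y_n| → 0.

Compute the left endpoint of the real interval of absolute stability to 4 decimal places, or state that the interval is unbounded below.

Set f=λy, z=hλ:
  y_{n+1} = y_n + z·[7/10·y_n + 3/10·y_{n+1}] ⇒ (1 − 3/10z)y_{n+1} = (1 + 7/10z)y_n
  R(z) = (1 + 7/10z)/(1 − 3/10z).

Find x<0 with |R(x)|<1.
x=-1.51: |R|=0.0392
R=−1: 1+7/10x = −1+3/10x ⇒ -2/5x=2 ⇒ x=2/(-2/5)=-5.0000
Confirm numerically:
  x=-4.595: |R|=0.93189 <1
  x=-4.024: |R|=0.82312 <1
  x=-2.167: |R|=0.31325 <1
  x=-2.113: |R|=0.29322 <1
  x=-5.485: |R|=1.07333 >1
  x=-5.206: |R|=1.03216 >1
So |R|<1 on (-5.0000, 0).

left endpoint -5.0000.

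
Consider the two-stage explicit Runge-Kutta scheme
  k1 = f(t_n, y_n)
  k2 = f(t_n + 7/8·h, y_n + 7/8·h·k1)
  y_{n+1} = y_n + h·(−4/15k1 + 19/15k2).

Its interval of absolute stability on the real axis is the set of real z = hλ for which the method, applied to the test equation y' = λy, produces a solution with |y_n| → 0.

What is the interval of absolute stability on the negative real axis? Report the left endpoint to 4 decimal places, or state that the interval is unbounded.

z∈(-0.9023,0).

Set f=λy, z=hλ:
  k1=λy_n ⇒ h·k1=z·y_n;  k2=λ(1+7/8z)y_n ⇒ h·k2=z(1+7/8z)y_n
  y_{n+1}/y_n = 1 − 4/15z + 19/15z(1+7/8z) = 1 + z + 133/120z²
  R(z) = 1 + z + 133/120z².

Find x<0 with |R(x)|<1.
x=-1.04: |R|=1.1588
R=1: x+133/120x²=0 ⇒ x=−120/133=-0.9023; min R=1−1/(4·133/120)=0.7744>−1
Confirm numerically:
  x=-0.678: |R|=0.83148 <1
  x=-0.528: |R|=0.78099 <1
  x=-0.415: |R|=0.77588 <1
  x=-1.187: |R|=1.37461 >1
  x=-1.083: |R|=1.21695 >1
So |R|<1 on (-0.9023, 0).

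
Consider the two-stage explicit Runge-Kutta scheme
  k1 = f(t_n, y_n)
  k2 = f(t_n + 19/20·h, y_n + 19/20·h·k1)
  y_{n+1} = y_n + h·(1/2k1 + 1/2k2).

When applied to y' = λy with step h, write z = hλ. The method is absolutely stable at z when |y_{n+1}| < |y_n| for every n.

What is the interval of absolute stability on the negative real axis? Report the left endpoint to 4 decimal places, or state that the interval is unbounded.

(-2.1053, 0).

Test eqn y'=λy, z=hλ:
  k1=λy_n ⇒ h·k1=z·y_n;  k2=λ(1+19/20z)y_n ⇒ h·k2=z(1+19/20z)y_n
  y_{n+1}/y_n = 1 + 1/2z + 1/2z(1+19/20z) = 1 + z + 19/40z²
  ⇒ R(z) = 1 + z + 19/40z².

Boundary: |R(x)|=1, x<0.
x=-0.5: |R|=0.6188
R=1: x+19/40x²=0 ⇒ x=−40/19=-2.1053; min R=1−1/(4·19/40)=0.4737>−1
Confirm numerically:
  x=-1.987: |R|=0.88838 <1
  x=-1.662: |R|=0.65007 <1
  x=-1.097: |R|=0.47462 <1
  x=-0.954: |R|=0.47831 <1
  x=-2.537: |R|=1.52028 >1
  x=-2.529: |R|=1.50902 >1
  x=-2.349: |R|=1.27196 >1
Interval (-2.1053, 0).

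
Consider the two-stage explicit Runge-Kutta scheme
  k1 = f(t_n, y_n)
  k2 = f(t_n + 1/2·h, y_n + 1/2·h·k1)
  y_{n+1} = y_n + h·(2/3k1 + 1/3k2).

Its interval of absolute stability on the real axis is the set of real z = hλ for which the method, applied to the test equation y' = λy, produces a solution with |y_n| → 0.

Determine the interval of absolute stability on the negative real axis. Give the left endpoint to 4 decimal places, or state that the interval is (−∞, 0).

With y'=λy (z=hλ):
  k1=λy_n ⇒ h·k1=z·y_n;  k2=λ(1+1/2z)y_n ⇒ h·k2=z(1+1/2z)y_n
  y_{n+1}/y_n = 1 + 2/3z + 1/3z(1+1/2z) = 1 + z + 1/6z²
  R(z) = 1 + z + 1/6z².

Boundary: |R(x)|=1, x<0.
x=-1.03: |R|=0.1468
R=1: x+1/6x²=0 ⇒ x=−6=-6.0000; min R=1−1/(4·1/6)=-0.5000>−1
Confirm numerically:
  x=-5.970: |R|=0.97015 <1
  x=-3.725: |R|=0.41240 <1
  x=-3.720: |R|=0.41360 <1
  x=-3.663: |R|=0.42674 <1
  x=-6.542: |R|=1.59096 >1
  x=-6.413: |R|=1.44143 >1
  x=-6.407: |R|=1.43461 >1
So |R|<1 on (-6.0000, 0).

(-6.0000, 0).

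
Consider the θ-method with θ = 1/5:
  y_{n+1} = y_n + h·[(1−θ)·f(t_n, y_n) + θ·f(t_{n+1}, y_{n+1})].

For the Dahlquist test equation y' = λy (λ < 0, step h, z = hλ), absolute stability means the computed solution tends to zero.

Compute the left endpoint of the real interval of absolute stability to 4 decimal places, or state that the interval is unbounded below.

Test eqn y'=λy, z=hλ:
  y_{n+1} = y_n + z·[4/5·y_n + 1/5·y_{n+1}] ⇒ (1 − 1/5z)y_{n+1} = (1 + 4/5z)y_n
  R(z) = (1 + 4/5z)/(1 − 1/5z).

Need |R(x)|<1, x<0.
x=-1.58: |R|=0.2006
R=−1: 1+4/5x = −1+1/5x ⇒ -3/5x=2 ⇒ x=2/(-3/5)=-3.3333
Confirm numerically:
  x=-3.056: |R|=0.89672 <1
  x=-1.850: |R|=0.35036 <1
  x=-1.600: |R|=0.21212 <1
  x=-1.340: |R|=0.05678 <1
  x=-3.805: |R|=1.16070 >1
  x=-3.469: |R|=1.04806 >1
So |R|<1 on (-3.3333, 0).

z* = -3.3333.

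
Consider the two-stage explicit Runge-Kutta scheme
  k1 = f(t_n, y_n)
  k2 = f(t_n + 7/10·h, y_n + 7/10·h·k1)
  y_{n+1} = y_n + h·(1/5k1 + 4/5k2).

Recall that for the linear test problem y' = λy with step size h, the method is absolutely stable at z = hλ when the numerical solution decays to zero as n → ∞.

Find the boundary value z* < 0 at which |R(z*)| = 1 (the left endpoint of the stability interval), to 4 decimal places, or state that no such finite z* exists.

With y'=λy (z=hλ):
  k1=λy_n ⇒ h·k1=z·y_n;  k2=λ(1+7/10z)y_n ⇒ h·k2=z(1+7/10z)y_n
  y_{n+1}/y_n = 1 + 1/5z + 4/5z(1+7/10z) = 1 + z + 14/25z²
  Hence R(z) = 1 + z + 14/25z².

Boundary: |R(x)|=1, x<0.
x=-1.32: |R|=0.6557
R=1: x+14/25x²=0 ⇒ x=−25/14=-1.7857; min R=1−1/(4·14/25)=0.5536>−1
Confirm numerically:
  x=-1.719: |R|=0.93578 <1
  x=-1.419: |R|=0.70859 <1
  x=-0.893: |R|=0.55357 <1
  x=-2.236: |R|=1.56383 >1
  x=-1.900: |R|=1.12160 >1
  x=-1.849: |R|=1.06553 >1
So |R|<1 on (-1.7857, 0).

z* = -1.7857.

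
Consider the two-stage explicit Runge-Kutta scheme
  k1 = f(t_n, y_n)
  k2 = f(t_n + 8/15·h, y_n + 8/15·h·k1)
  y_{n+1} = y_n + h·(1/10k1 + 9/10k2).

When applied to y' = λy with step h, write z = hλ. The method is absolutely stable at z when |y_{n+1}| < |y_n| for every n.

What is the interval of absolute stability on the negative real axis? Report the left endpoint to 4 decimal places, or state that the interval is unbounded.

Set f=λy, z=hλ:
  k1=λy_n ⇒ h·k1=z·y_n;  k2=λ(1+8/15z)y_n ⇒ h·k2=z(1+8/15z)y_n
  y_{n+1}/y_n = 1 + 1/10z + 9/10z(1+8/15z) = 1 + z + 12/25z²
  ⇒ R(z) = 1 + z + 12/25z².

Boundary: |R(x)|=1, x<0.
x=-1.02: |R|=0.4794
R=1: x+12/25x²=0 ⇒ x=−25/12=-2.0833; min R=1−1/(4·12/25)=0.4792>−1
Confirm numerically:
  x=-2.035: |R|=0.95279 <1
  x=-1.270: |R|=0.50419 <1
  x=-1.070: |R|=0.47955 <1
  x=-0.897: |R|=0.48921 <1
  x=-2.604: |R|=1.65079 >1
  x=-2.306: |R|=1.24647 >1
  x=-2.173: |R|=1.09353 >1
So |R|<1 on (-2.0833, 0).

z∈(-2.0833,0).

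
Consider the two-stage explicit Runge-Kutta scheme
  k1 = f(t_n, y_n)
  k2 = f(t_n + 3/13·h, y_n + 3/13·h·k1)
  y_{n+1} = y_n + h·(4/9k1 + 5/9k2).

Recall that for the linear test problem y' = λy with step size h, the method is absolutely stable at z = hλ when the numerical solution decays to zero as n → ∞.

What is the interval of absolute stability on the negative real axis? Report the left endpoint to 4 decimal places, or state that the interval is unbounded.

(-7.8000, 0).

With y'=λy (z=hλ):
  k1=λy_n ⇒ h·k1=z·y_n;  k2=λ(1+3/13z)y_n ⇒ h·k2=z(1+3/13z)y_n
  y_{n+1}/y_n = 1 + 4/9z + 5/9z(1+3/13z) = 1 + z + 5/39z²
  Hence R(z) = 1 + z + 5/39z².

Boundary: |R(x)|=1, x<0.
x=-0.51: |R|=0.5233
R=1: x+5/39x²=0 ⇒ x=−39/5=-7.8000; min R=1−1/(4·5/39)=-0.9500>−1
Confirm numerically:
  x=-6.827: |R|=0.14838 <1
  x=-6.178: |R|=0.28471 <1
  x=-5.845: |R|=0.46500 <1
  x=-4.853: |R|=0.83356 <1
  x=-7.872: |R|=1.07266 >1
  x=-7.853: |R|=1.05336 >1
Interval (-7.8000, 0).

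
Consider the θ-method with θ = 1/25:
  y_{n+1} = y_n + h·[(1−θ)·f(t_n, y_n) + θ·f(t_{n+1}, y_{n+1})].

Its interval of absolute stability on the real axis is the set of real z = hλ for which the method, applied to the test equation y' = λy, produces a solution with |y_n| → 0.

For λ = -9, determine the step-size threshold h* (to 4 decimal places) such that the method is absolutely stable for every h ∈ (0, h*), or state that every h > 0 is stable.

With y'=λy (z=hλ):
  y_{n+1} = y_n + z·[24/25·y_n + 1/25·y_{n+1}] ⇒ (1 − 1/25z)y_{n+1} = (1 + 24/25z)y_n
  Hence R(z) = (1 + 24/25z)/(1 − 1/25z).

Solve |R(x)|<1 on ℝ⁻.
x=-0.54: |R|=0.4714
R=−1: 1+24/25x = −1+1/25x ⇒ -23/25x=2 ⇒ x=2/(-23/25)=-2.1739
Confirm numerically:
  x=-2.083: |R|=0.92279 <1
  x=-1.831: |R|=0.70605 <1
  x=-1.072: |R|=0.02792 <1
  x=-2.534: |R|=1.30079 >1
  x=-2.203: |R|=1.02459 >1
So |R|<1 on (-2.1739, 0).

(-2.1739,0); λ=-9 ⇒ h* = (50/23)/9 = 0.2415.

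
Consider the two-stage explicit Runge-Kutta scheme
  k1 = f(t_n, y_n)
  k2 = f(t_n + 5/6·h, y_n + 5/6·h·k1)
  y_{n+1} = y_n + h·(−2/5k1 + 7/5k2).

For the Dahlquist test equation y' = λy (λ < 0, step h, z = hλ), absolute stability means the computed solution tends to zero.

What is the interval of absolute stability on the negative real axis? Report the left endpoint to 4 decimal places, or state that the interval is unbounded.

(-0.8571, 0).

Set f=λy, z=hλ:
  k1=λy_n ⇒ h·k1=z·y_n;  k2=λ(1+5/6z)y_n ⇒ h·k2=z(1+5/6z)y_n
  y_{n+1}/y_n = 1 − 2/5z + 7/5z(1+5/6z) = 1 + z + 7/6z²
  so R(z) = 1 + z + 7/6z².

Need |R(x)|<1, x<0.
x=-1.48: |R|=2.0755
R=1: x+7/6x²=0 ⇒ x=−6/7=-0.8571; min R=1−1/(4·7/6)=0.7857>−1
Confirm numerically:
  x=-0.606: |R|=0.82244 <1
  x=-0.537: |R|=0.79943 <1
  x=-0.386: |R|=0.78783 <1
  x=-1.381: |R|=1.84402 >1
  x=-1.272: |R|=1.61565 >1
Interval (-0.8571, 0).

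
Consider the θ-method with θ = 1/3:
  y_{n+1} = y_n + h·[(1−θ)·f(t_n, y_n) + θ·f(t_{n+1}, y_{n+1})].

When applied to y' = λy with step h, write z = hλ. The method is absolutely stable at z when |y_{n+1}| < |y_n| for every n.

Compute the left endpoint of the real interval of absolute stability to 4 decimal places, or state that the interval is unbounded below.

Test eqn y'=λy, z=hλ:
  y_{n+1} = y_n + z·[2/3·y_n + 1/3·y_{n+1}] ⇒ (1 − 1/3z)y_{n+1} = (1 + 2/3z)y_n
  Hence R(z) = (1 + 2/3z)/(1 − 1/3z).

Boundary: |R(x)|=1, x<0.
x=-1.13: |R|=0.1792
R=−1: 1+2/3x = −1+1/3x ⇒ -1/3x=2 ⇒ x=2/(-1/3)=-6.0000
Confirm numerically:
  x=-5.407: |R|=0.92946 <1
  x=-4.068: |R|=0.72666 <1
  x=-3.213: |R|=0.55142 <1
  x=-6.492: |R|=1.05183 >1
  x=-6.397: |R|=1.04225 >1
  x=-6.191: |R|=1.02078 >1
So |R|<1 on (-6.0000, 0).

left endpoint -6.0000.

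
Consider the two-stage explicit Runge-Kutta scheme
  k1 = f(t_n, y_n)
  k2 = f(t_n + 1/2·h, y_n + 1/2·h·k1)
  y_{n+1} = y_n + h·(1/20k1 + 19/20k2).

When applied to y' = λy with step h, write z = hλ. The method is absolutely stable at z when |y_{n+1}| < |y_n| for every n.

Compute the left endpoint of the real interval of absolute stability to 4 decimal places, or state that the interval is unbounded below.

Test eqn y'=λy, z=hλ:
  k1=λy_n ⇒ h·k1=z·y_n;  k2=λ(1+1/2z)y_n ⇒ h·k2=z(1+1/2z)y_n
  y_{n+1}/y_n = 1 + 1/20z + 19/20z(1+1/2z) = 1 + z + 19/40z²
  ⇒ R(z) = 1 + z + 19/40z².

Boundary: |R(x)|=1, x<0.
x=-1.32: |R|=0.5076
R=1: x+19/40x²=0 ⇒ x=−40/19=-2.1053; min R=1−1/(4·19/40)=0.4737>−1
Confirm numerically:
  x=-1.767: |R|=0.71609 <1
  x=-1.684: |R|=0.66303 <1
  x=-1.126: |R|=0.47624 <1
  x=-2.488: |R|=1.45232 >1
  x=-2.450: |R|=1.40119 >1
  x=-2.332: |R|=1.25116 >1
So |R|<1 on (-2.1053, 0).

z* = -2.1053.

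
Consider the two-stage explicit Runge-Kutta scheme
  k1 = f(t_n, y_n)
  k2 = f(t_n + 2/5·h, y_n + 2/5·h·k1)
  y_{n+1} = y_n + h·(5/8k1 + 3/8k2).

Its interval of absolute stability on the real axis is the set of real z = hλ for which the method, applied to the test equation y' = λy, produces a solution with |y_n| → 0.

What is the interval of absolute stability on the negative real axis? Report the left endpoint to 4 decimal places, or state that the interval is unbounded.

z∈(-6.6667,0).

Test eqn y'=λy, z=hλ:
  k1=λy_n ⇒ h·k1=z·y_n;  k2=λ(1+2/5z)y_n ⇒ h·k2=z(1+2/5z)y_n
  y_{n+1}/y_n = 1 + 5/8z + 3/8z(1+2/5z) = 1 + z + 3/20z²
  ⇒ R(z) = 1 + z + 3/20z².

Solve |R(x)|<1 on ℝ⁻.
x=-1.44: |R|=0.1290
R=1: x+3/20x²=0 ⇒ x=−20/3=-6.6667; min R=1−1/(4·3/20)=-0.6667>−1
Confirm numerically:
  x=-6.223: |R|=0.58586 <1
  x=-5.884: |R|=0.30922 <1
  x=-2.890: |R|=0.63719 <1
  x=-2.819: |R|=0.62699 <1
  x=-7.113: |R|=1.47622 >1
  x=-6.910: |R|=1.25221 >1
Interval (-6.6667, 0).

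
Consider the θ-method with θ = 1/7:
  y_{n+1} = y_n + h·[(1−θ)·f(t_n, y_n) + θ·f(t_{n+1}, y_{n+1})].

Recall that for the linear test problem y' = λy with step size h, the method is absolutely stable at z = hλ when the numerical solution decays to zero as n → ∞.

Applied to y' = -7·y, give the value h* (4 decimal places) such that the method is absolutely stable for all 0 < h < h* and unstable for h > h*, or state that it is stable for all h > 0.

With y'=λy (z=hλ):
  y_{n+1} = y_n + z·[6/7·y_n + 1/7·y_{n+1}] ⇒ (1 − 1/7z)y_{n+1} = (1 + 6/7z)y_n
  R(z) = (1 + 6/7z)/(1 − 1/7z).

Need |R(x)|<1, x<0.
x=-0.38: |R|=0.6396
R=−1: 1+6/7x = −1+1/7x ⇒ -5/7x=2 ⇒ x=2/(-5/7)=-2.8000
Confirm numerically:
  x=-2.655: |R|=0.92491 <1
  x=-2.505: |R|=0.84482 <1
  x=-2.020: |R|=0.56763 <1
  x=-1.767: |R|=0.41086 <1
  x=-3.261: |R|=1.22464 >1
  x=-3.253: |R|=1.22091 >1
  x=-2.896: |R|=1.04850 >1
So |R|<1 on (-2.8000, 0).

(-2.8000,0); λ=-7 ⇒ h* = (14/5)/7 = 0.4000.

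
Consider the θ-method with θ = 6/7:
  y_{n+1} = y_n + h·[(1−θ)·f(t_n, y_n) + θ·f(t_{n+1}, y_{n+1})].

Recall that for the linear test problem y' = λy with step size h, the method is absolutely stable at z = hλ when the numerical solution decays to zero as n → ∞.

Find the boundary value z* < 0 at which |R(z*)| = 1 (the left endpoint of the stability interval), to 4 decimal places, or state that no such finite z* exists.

unbounded; (−∞, 0).

With y'=λy (z=hλ):
  y_{n+1} = y_n + z·[1/7·y_n + 6/7·y_{n+1}] ⇒ (1 − 6/7z)y_{n+1} = (1 + 1/7z)y_n
  Hence R(z) = (1 + 1/7z)/(1 − 6/7z).

Solve |R(x)|<1 on ℝ⁻.
x=-0.38: |R|=0.7134
x=-2: |R|=0.2632
x=-10: |R|=0.0448
x=-100: |R|=0.1532
θ=6/7≥1/2 ⇒ |1+1/7x|<|1−6/7x| ∀x<0 ⇒ unbounded interval.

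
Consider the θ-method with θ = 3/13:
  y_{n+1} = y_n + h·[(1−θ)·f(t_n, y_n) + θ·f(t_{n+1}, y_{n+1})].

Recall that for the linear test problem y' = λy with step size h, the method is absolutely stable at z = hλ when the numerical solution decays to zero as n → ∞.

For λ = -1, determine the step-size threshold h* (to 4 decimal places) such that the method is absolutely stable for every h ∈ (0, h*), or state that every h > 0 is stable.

With y'=λy (z=hλ):
  y_{n+1} = y_n + z·[10/13·y_n + 3/13·y_{n+1}] ⇒ (1 − 3/13z)y_{n+1} = (1 + 10/13z)y_n
  R(z) = (1 + 10/13z)/(1 − 3/13z).

Boundary: |R(x)|=1, x<0.
x=-0.36: |R|=0.6676
R=−1: 1+10/13x = −1+3/13x ⇒ -7/13x=2 ⇒ x=2/(-7/13)=-3.7143
Confirm numerically:
  x=-3.397: |R|=0.90423 <1
  x=-2.692: |R|=0.66047 <1
  x=-2.560: |R|=0.60928 <1
  x=-1.977: |R|=0.35761 <1
  x=-4.129: |R|=1.11435 >1
  x=-3.994: |R|=1.07838 >1
Interval (-3.7143, 0).

(-3.7143,0); λ=-1 ⇒ h* = (26/7)/1 = 3.7143.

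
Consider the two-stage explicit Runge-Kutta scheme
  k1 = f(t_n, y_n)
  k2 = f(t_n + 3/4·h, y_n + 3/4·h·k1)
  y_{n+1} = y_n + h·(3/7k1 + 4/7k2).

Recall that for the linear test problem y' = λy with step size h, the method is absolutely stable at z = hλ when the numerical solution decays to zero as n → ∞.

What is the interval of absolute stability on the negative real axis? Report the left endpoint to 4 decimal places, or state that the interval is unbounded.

On y'=λy, z=hλ:
  k1=λy_n ⇒ h·k1=z·y_n;  k2=λ(1+3/4z)y_n ⇒ h·k2=z(1+3/4z)y_n
  y_{n+1}/y_n = 1 + 3/7z + 4/7z(1+3/4z) = 1 + z + 3/7z²
  Hence R(z) = 1 + z + 3/7z².

Find x<0 with |R(x)|<1.
x=-1.48: |R|=0.4587
R=1: x+3/7x²=0 ⇒ x=−7/3=-2.3333; min R=1−1/(4·3/7)=0.4167>−1
Confirm numerically:
  x=-1.820: |R|=0.59960 <1
  x=-1.739: |R|=0.55705 <1
  x=-1.706: |R|=0.54133 <1
  x=-2.745: |R|=1.48430 >1
  x=-2.516: |R|=1.19697 >1
Interval (-2.3333, 0).

z∈(-2.3333,0).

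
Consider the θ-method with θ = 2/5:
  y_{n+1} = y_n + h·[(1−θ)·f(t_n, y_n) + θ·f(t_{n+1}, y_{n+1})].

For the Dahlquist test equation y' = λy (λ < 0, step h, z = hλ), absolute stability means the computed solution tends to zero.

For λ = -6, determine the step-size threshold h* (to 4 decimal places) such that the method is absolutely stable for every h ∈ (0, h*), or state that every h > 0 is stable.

Test eqn y'=λy, z=hλ:
  y_{n+1} = y_n + z·[3/5·y_n + 2/5·y_{n+1}] ⇒ (1 − 2/5z)y_{n+1} = (1 + 3/5z)y_n
  ⇒ R(z) = (1 + 3/5z)/(1 − 2/5z).

Find x<0 with |R(x)|<1.
x=-1.14: |R|=0.2170
R=−1: 1+3/5x = −1+2/5x ⇒ -1/5x=2 ⇒ x=2/(-1/5)=-10.0000
Confirm numerically:
  x=-5.414: |R|=0.71026 <1
  x=-5.343: |R|=0.70311 <1
  x=-4.706: |R|=0.63267 <1
  x=-10.382: |R|=1.01483 >1
  x=-10.351: |R|=1.01366 >1
  x=-10.318: |R|=1.01240 >1
Interval (-10.0000, 0).

(-10.0000,0); λ=-6 ⇒ h* = (10)/6 = 1.6667.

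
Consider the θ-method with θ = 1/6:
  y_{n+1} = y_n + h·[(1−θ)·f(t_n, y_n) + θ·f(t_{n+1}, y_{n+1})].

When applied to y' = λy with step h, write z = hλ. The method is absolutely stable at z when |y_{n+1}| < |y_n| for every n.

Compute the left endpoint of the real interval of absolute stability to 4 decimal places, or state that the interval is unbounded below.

z* = -3.0000.

Test eqn y'=λy, z=hλ:
  y_{n+1} = y_n + z·[5/6·y_n + 1/6·y_{n+1}] ⇒ (1 − 1/6z)y_{n+1} = (1 + 5/6z)y_n
  ⇒ R(z) = (1 + 5/6z)/(1 − 1/6z).

Find x<0 with |R(x)|<1.
x=-1.45: |R|=0.1678
R=−1: 1+5/6x = −1+1/6x ⇒ -2/3x=2 ⇒ x=2/(-2/3)=-3.0000
Confirm numerically:
  x=-2.939: |R|=0.97270 <1
  x=-2.810: |R|=0.91373 <1
  x=-2.230: |R|=0.62576 <1
  x=-3.544: |R|=1.22800 >1
  x=-3.287: |R|=1.12361 >1
Interval (-3.0000, 0).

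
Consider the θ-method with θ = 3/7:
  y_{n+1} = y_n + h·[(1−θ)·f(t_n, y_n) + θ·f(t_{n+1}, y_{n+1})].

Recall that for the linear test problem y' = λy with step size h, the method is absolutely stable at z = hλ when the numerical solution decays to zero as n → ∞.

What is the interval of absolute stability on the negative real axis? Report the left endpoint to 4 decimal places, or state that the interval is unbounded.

z∈(-14.0000,0).

Test eqn y'=λy, z=hλ:
  y_{n+1} = y_n + z·[4/7·y_n + 3/7·y_{n+1}] ⇒ (1 − 3/7z)y_{n+1} = (1 + 4/7z)y_n
  ⇒ R(z) = (1 + 4/7z)/(1 − 3/7z).

Need |R(x)|<1, x<0.
x=-1.1: |R|=0.2524
R=−1: 1+4/7x = −1+3/7x ⇒ -1/7x=2 ⇒ x=2/(-1/7)=-14.0000
Confirm numerically:
  x=-13.323: |R|=0.98559 <1
  x=-12.743: |R|=0.97221 <1
  x=-10.956: |R|=0.92365 <1
  x=-14.568: |R|=1.01120 >1
  x=-14.146: |R|=1.00295 >1
  x=-14.119: |R|=1.00241 >1
So |R|<1 on (-14.0000, 0).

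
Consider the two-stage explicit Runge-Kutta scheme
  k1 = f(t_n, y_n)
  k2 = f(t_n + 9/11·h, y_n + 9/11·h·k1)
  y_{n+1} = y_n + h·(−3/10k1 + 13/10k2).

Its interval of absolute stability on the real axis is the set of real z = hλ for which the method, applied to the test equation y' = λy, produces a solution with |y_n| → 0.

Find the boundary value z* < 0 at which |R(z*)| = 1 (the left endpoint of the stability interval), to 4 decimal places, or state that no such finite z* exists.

left endpoint -0.9402.

Set f=λy, z=hλ:
  k1=λy_n ⇒ h·k1=z·y_n;  k2=λ(1+9/11z)y_n ⇒ h·k2=z(1+9/11z)y_n
  y_{n+1}/y_n = 1 − 3/10z + 13/10z(1+9/11z) = 1 + z + 117/110z²
  ⇒ R(z) = 1 + z + 117/110z².

Need |R(x)|<1, x<0.
x=-1.74: |R|=2.4803
R=1: x+117/110x²=0 ⇒ x=−110/117=-0.9402; min R=1−1/(4·117/110)=0.7650>−1
Confirm numerically:
  x=-0.904: |R|=0.96522 <1
  x=-0.783: |R|=0.86910 <1
  x=-0.653: |R|=0.80054 <1
  x=-1.202: |R|=1.33475 >1
  x=-1.115: |R|=1.20734 >1
  x=-0.969: |R|=1.02971 >1
Interval (-0.9402, 0).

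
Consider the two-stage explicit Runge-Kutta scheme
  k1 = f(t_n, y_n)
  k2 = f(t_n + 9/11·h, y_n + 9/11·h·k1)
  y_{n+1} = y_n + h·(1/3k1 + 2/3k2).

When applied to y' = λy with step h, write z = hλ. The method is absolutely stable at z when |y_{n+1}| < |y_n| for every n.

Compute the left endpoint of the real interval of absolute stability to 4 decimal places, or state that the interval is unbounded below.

Set f=λy, z=hλ:
  k1=λy_n ⇒ h·k1=z·y_n;  k2=λ(1+9/11z)y_n ⇒ h·k2=z(1+9/11z)y_n
  y_{n+1}/y_n = 1 + 1/3z + 2/3z(1+9/11z) = 1 + z + 6/11z²
  ⇒ R(z) = 1 + z + 6/11z².

Boundary: |R(x)|=1, x<0.
x=-0.56: |R|=0.6111
R=1: x+6/11x²=0 ⇒ x=−11/6=-1.8333; min R=1−1/(4·6/11)=0.5417>−1
Confirm numerically:
  x=-1.483: |R|=0.71661 <1
  x=-1.196: |R|=0.58423 <1
  x=-1.017: |R|=0.54716 <1
  x=-2.414: |R|=1.76458 >1
  x=-2.365: |R|=1.68585 >1
  x=-1.954: |R|=1.12861 >1
So |R|<1 on (-1.8333, 0).

z* = -1.8333.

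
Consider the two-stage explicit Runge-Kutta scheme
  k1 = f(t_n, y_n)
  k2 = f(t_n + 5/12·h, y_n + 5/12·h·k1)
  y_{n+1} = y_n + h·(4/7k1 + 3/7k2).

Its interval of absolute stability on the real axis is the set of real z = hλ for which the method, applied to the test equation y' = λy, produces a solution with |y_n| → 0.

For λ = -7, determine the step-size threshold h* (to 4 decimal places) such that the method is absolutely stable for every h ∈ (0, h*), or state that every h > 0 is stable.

With y'=λy (z=hλ):
  k1=λy_n ⇒ h·k1=z·y_n;  k2=λ(1+5/12z)y_n ⇒ h·k2=z(1+5/12z)y_n
  y_{n+1}/y_n = 1 + 4/7z + 3/7z(1+5/12z) = 1 + z + 5/28z²
  Hence R(z) = 1 + z + 5/28z².

Need |R(x)|<1, x<0.
x=-0.32: |R|=0.6983
R=1: x+5/28x²=0 ⇒ x=−28/5=-5.6000; min R=1−1/(4·5/28)=-0.4000>−1
Confirm numerically:
  x=-5.146: |R|=0.58281 <1
  x=-3.423: |R|=0.33069 <1
  x=-3.030: |R|=0.39055 <1
  x=-2.711: |R|=0.39859 <1
  x=-6.043: |R|=1.47804 >1
  x=-5.945: |R|=1.36625 >1
  x=-5.673: |R|=1.07395 >1
Interval (-5.6000, 0).

(-5.6000,0); λ=-7 ⇒ h* = (28/5)/7 = 0.8000.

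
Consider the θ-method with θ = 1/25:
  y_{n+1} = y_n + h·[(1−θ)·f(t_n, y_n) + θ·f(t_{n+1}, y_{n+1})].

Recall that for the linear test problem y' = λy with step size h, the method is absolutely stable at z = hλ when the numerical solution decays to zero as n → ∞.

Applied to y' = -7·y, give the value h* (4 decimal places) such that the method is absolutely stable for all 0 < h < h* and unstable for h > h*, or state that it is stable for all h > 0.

(-2.1739,0); λ=-7 ⇒ h* = (50/23)/7 = 0.3106.

On y'=λy, z=hλ:
  y_{n+1} = y_n + z·[24/25·y_n + 1/25·y_{n+1}] ⇒ (1 − 1/25z)y_{n+1} = (1 + 24/25z)y_n
  R(z) = (1 + 24/25z)/(1 − 1/25z).

Boundary: |R(x)|=1, x<0.
x=-1.41: |R|=0.3347
R=−1: 1+24/25x = −1+1/25x ⇒ -23/25x=2 ⇒ x=2/(-23/25)=-2.1739
Confirm numerically:
  x=-2.028: |R|=0.87583 <1
  x=-1.951: |R|=0.80977 <1
  x=-1.534: |R|=0.44532 <1
  x=-2.372: |R|=1.16645 >1
  x=-2.327: |R|=1.12885 >1
Interval (-2.1739, 0).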